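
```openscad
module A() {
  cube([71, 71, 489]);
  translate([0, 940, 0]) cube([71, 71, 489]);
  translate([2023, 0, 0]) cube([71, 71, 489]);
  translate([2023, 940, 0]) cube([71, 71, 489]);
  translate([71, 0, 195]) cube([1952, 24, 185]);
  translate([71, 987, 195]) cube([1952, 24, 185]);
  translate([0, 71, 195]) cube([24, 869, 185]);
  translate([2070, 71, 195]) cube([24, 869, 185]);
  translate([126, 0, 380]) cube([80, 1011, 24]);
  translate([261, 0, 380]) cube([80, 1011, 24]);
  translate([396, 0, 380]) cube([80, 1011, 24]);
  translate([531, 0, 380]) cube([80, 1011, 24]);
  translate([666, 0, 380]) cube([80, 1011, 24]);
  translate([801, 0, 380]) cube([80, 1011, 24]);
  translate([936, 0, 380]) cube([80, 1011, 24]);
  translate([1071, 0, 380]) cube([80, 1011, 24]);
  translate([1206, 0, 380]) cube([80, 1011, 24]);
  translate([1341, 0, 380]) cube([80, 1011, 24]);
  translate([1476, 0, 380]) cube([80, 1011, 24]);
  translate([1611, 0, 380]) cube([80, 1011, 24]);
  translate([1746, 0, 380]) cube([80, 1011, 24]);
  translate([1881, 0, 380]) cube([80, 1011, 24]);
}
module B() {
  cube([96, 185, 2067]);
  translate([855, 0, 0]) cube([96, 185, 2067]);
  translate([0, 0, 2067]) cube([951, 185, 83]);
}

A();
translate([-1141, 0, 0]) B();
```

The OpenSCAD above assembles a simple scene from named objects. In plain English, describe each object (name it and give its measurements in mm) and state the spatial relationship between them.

A is a bed frame 2094 mm long (x) by 1011 mm wide (y). Four 71×71 mm corner posts, 489 mm tall, at the corners of the footprint. Four rails of 24 mm thickness and 185 mm height run between adjacent posts with their undersides at z = 195 mm, their outer faces flush with the outside of the frame (the two x-running rails run between the posts' inner faces; the two y-running rails run between the posts' inner faces). 14 slats, each 80 mm wide (x) and 24 mm thick, lie across the top of the two x-running rails, running the full 1011 mm width of the frame in y; the slats are evenly spaced along x between the inner faces of the end posts with equal gaps (rounded down to the nearest mm) at the −x end and between each pair — any rounding remainder accumulates at the +x end.

B is a door frame. The clear opening is 759 mm wide and 2067 mm high. Two 96 mm wide jambs, 185 mm deep, stand either side of the opening from the floor to the top of the opening. A 83 mm thick head sits across the top of both jambs, spanning the full outside width of the frame.

The door frame is on the floor beside the bed frame on its −x side.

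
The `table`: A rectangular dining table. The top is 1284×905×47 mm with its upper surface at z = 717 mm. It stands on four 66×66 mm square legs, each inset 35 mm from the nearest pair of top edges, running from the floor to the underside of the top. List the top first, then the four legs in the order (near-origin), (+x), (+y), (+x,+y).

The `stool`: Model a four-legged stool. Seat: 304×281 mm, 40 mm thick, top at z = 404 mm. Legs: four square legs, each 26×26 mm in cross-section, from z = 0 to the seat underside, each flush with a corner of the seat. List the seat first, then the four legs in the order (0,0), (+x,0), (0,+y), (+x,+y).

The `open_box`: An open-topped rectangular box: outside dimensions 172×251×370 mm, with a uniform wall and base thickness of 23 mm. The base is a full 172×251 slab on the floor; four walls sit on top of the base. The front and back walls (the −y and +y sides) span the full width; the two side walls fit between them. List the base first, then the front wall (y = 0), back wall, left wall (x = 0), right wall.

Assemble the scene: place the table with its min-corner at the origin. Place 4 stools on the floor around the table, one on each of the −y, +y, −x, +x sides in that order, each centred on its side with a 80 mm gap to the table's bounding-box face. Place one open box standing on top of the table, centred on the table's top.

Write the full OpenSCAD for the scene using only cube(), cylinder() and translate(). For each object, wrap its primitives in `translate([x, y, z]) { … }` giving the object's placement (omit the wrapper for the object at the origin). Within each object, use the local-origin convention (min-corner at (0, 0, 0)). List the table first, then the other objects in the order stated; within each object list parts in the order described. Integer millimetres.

translate([0, 0, 670]) cube([1284, 905, 47]);
translate([35, 35, 0]) cube([66, 66, 670]);
translate([1183, 35, 0]) cube([66, 66, 670]);
translate([35, 804, 0]) cube([66, 66, 670]);
translate([1183, 804, 0]) cube([66, 66, 670]);
translate([490, -361, 0]) {
  translate([0, 0, 364]) cube([304, 281, 40]);
  cube([26, 26, 364]);
  translate([278, 0, 0]) cube([26, 26, 364]);
  translate([0, 255, 0]) cube([26, 26, 364]);
  translate([278, 255, 0]) cube([26, 26, 364]);
}
translate([490, 985, 0]) {
  translate([0, 0, 364]) cube([304, 281, 40]);
  cube([26, 26, 364]);
  translate([278, 0, 0]) cube([26, 26, 364]);
  translate([0, 255, 0]) cube([26, 26, 364]);
  translate([278, 255, 0]) cube([26, 26, 364]);
}
translate([-384, 312, 0]) {
  translate([0, 0, 364]) cube([304, 281, 40]);
  cube([26, 26, 364]);
  translate([278, 0, 0]) cube([26, 26, 364]);
  translate([0, 255, 0]) cube([26, 26, 364]);
  translate([278, 255, 0]) cube([26, 26, 364]);
}
translate([1364, 312, 0]) {
  translate([0, 0, 364]) cube([304, 281, 40]);
  cube([26, 26, 364]);
  translate([278, 0, 0]) cube([26, 26, 364]);
  translate([0, 255, 0]) cube([26, 26, 364]);
  translate([278, 255, 0]) cube([26, 26, 364]);
}
translate([556, 327, 717]) {
  cube([172, 251, 23]);
  translate([0, 0, 23]) cube([172, 23, 347]);
  translate([0, 228, 23]) cube([172, 23, 347]);
  translate([0, 23, 23]) cube([23, 205, 347]);
  translate([149, 23, 23]) cube([23, 205, 347]);
}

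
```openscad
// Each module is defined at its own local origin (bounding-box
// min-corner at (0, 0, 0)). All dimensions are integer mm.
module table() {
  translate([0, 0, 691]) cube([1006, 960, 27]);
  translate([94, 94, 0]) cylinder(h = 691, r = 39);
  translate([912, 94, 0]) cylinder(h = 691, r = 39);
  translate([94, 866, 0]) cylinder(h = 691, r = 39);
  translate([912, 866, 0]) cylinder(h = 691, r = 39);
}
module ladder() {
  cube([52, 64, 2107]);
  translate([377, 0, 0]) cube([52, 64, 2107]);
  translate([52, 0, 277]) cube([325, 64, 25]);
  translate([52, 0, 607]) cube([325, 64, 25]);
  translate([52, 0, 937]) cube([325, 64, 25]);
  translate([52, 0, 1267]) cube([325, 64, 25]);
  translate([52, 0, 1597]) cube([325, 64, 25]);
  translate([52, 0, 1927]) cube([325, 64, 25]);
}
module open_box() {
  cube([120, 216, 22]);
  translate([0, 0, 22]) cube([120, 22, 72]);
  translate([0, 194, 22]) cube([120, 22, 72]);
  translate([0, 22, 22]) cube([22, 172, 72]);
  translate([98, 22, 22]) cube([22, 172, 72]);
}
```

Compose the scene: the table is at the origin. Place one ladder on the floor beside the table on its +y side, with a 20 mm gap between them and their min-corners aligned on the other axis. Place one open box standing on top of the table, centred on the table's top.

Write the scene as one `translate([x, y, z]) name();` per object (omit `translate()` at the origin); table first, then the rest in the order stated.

table();
translate([0, 980, 0]) ladder();
translate([443, 372, 718]) open_box();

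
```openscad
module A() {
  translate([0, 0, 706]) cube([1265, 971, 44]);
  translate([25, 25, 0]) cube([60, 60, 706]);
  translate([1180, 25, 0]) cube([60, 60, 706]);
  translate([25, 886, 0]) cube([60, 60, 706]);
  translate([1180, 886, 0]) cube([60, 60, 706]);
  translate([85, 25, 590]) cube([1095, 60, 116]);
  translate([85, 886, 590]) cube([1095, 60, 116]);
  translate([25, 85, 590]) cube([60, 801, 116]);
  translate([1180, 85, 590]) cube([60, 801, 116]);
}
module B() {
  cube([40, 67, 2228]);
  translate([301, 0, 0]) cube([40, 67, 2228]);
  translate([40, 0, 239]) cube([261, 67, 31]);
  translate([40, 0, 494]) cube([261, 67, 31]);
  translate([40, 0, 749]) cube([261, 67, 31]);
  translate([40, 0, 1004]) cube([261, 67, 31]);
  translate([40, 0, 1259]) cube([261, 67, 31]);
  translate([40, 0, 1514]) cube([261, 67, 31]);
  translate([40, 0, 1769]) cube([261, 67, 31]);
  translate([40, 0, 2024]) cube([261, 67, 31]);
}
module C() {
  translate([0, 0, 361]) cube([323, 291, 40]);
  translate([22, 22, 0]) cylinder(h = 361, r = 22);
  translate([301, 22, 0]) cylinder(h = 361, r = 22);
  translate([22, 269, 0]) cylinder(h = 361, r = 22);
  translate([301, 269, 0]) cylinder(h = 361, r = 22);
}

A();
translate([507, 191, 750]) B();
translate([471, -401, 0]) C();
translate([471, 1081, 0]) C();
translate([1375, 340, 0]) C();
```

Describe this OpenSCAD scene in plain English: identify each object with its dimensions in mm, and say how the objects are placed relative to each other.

A is a table: top 1265 mm (x) × 971 mm (y), 44 mm thick, upper face at z = 750 mm, on four 60×60 mm square legs, each inset 25 mm from the nearest pair of top edges, running from z = 0 to the bottom of the top. Four apron rails, 60 mm thick and 116 mm tall, run between adjacent legs with their top edges flush with the underside of the top and their outer faces flush with the legs' outer faces.

B is a straight ladder. Two 40×67 mm vertical rails, 2228 mm tall, stand 341 mm apart (outside-to-outside) with their front faces coplanar on the −y side. 8 rungs, each 67 mm deep and 31 mm tall, span between the inner faces of the rails, front faces flush with the rails. The lowest rung's underside is at z = 239 mm and rungs are spaced 255 mm apart (underside to underside).

C is a simple wooden stool: a rectangular seat 323 mm (x) by 291 mm (y), 40 mm thick, top face at z = 401 mm, on four round legs, each 44 mm in diameter. The legs rest on z = 0, each leg's axis is inset half a diameter from the nearest pair of seat edges (so the leg's bounding box is flush with the corner).

The ladder is on top of the table. Three stools sit around the table at the −y, +y, +x sides.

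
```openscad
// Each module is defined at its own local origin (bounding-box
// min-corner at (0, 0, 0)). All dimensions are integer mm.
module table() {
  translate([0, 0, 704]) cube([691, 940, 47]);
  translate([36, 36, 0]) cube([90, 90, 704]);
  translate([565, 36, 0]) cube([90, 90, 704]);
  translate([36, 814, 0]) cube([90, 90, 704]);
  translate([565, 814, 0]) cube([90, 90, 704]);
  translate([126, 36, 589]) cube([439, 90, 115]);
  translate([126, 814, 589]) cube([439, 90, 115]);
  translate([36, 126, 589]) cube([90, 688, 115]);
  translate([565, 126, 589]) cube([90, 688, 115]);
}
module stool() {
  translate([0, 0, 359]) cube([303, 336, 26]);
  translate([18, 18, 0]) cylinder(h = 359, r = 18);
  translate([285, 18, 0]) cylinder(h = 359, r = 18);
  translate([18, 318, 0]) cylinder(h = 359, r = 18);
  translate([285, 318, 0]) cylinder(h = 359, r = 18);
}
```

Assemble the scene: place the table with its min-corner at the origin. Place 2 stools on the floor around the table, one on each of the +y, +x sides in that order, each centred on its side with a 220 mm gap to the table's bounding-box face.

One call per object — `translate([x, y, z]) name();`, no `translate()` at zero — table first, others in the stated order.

table();
translate([194, 1160, 0]) stool();
translate([911, 302, 0]) stool();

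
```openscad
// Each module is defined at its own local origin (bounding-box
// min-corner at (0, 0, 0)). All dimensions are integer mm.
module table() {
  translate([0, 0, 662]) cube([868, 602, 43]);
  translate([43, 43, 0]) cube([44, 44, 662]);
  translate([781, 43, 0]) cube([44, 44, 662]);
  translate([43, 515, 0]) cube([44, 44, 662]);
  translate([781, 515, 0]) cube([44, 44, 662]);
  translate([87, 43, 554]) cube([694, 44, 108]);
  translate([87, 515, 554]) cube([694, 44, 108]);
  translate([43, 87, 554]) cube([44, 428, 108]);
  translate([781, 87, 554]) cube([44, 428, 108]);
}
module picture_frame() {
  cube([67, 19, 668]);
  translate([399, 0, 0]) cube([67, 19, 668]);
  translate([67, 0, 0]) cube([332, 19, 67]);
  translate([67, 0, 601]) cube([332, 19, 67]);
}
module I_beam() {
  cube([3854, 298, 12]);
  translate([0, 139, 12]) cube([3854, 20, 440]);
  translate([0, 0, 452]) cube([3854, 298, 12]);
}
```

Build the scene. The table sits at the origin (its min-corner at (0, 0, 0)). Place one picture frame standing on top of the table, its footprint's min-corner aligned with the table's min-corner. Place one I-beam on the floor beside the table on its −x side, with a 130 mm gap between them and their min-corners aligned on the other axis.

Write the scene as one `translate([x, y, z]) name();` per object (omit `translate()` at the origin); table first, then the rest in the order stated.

table();
translate([0, 0, 705]) picture_frame();
translate([-3984, 0, 0]) I_beam();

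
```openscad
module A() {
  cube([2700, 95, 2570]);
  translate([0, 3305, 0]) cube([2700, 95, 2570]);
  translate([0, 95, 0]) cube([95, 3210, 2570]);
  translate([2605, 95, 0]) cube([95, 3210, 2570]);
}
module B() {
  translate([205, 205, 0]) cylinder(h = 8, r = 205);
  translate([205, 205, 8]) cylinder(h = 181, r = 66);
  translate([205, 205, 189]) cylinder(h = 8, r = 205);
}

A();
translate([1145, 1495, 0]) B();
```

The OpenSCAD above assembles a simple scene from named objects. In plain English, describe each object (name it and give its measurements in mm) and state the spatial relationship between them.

A is a box-shaped house frame (walls only): outside footprint 2700×3400 mm, wall height 2570 mm, wall thickness 95 mm. The two y-facing walls run the full x-width; the two x-facing walls fit between the inner faces of the y-facing walls.

B is a spool: two coaxial disc flanges of radius 205 mm and thickness 8 mm, joined by a core cylinder of radius 66 mm and height 181 mm. The lower flange rests on z = 0 and the three cylinders share a vertical axis.

The spool sits inside the house frame, centred.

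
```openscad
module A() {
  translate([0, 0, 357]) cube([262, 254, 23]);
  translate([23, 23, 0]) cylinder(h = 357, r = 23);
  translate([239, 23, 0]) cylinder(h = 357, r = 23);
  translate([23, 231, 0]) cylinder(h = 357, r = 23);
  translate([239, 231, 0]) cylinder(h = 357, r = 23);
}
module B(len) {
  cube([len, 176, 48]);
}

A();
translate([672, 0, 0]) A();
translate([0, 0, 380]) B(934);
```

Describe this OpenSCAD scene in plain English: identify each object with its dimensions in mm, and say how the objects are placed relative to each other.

A is a four-legged stool. The seat is 262×254 mm, 23 mm thick, top at z = 380 mm. It stands on four round legs, each 46 mm in diameter, from z = 0 to the seat underside, each leg's axis is inset half a diameter from the nearest pair of seat edges (so the leg's bounding box is flush with the corner).

B is a rectangular beam 934 mm long (x), 176 mm deep (y), 48 mm thick (z).

The beam spans the tops of two stools placed 410 mm apart, resting at z = 380 mm.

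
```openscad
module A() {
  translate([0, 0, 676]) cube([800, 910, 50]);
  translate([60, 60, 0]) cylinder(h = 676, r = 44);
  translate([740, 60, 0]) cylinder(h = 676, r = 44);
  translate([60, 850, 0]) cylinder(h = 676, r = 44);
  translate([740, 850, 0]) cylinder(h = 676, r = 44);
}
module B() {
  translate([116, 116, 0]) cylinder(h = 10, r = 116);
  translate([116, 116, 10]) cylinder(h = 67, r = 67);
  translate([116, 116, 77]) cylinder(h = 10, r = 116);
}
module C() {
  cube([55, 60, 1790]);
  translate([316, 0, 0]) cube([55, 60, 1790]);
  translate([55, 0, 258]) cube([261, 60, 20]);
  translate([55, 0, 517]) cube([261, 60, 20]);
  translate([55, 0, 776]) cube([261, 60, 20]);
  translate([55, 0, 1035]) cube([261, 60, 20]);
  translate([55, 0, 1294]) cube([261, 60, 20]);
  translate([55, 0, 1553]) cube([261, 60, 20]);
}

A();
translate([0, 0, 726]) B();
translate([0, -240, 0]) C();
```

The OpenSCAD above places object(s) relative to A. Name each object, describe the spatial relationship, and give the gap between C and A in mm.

The ladder's nearest face is 180 mm from the table's −y face.

A is a table. B is a spool. C is a ladder. The spool is on top of the table. The ladder is on the floor beside the table on its −y side. The gap between the ladder and the table is 180 mm.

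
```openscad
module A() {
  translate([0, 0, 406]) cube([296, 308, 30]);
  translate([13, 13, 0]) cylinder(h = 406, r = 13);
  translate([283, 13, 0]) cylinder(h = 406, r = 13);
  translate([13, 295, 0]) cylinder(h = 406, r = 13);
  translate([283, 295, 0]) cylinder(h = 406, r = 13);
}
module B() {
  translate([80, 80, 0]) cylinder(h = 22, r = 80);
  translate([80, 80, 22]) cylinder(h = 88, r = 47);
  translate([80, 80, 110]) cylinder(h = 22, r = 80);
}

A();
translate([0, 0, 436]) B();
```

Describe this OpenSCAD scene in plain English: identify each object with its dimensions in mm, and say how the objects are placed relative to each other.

A is a four-legged stool. The seat is a 296×308×30 mm slab whose top surface is at z = 436 mm; four round legs, each 26 mm in diameter, run from the floor (z = 0) to the underside of the seat, each leg's axis is inset half a diameter from the nearest pair of seat edges (so the leg's bounding box is flush with the corner).

B is a spool: two coaxial disc flanges of radius 80 mm and thickness 22 mm, joined by a core cylinder of radius 47 mm and height 88 mm. The lower flange rests on z = 0 and the three cylinders share a vertical axis.

The spool is on top of the stool.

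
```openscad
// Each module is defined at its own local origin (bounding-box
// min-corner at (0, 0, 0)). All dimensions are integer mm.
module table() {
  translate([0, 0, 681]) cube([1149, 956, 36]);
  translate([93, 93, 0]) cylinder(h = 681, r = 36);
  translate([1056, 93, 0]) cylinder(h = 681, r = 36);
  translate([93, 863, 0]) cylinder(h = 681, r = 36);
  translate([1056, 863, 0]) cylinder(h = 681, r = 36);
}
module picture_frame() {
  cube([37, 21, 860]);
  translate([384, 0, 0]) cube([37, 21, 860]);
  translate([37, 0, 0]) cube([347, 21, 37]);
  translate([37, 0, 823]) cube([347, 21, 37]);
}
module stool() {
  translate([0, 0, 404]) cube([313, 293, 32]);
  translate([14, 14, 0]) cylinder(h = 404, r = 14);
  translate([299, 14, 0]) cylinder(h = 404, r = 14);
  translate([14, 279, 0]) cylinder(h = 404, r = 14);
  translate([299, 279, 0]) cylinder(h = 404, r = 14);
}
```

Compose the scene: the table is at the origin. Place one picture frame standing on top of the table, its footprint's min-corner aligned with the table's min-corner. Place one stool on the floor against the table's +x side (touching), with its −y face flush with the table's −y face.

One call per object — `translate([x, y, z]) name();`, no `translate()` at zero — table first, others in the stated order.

table();
translate([0, 0, 717]) picture_frame();
translate([1149, 0, 0]) stool();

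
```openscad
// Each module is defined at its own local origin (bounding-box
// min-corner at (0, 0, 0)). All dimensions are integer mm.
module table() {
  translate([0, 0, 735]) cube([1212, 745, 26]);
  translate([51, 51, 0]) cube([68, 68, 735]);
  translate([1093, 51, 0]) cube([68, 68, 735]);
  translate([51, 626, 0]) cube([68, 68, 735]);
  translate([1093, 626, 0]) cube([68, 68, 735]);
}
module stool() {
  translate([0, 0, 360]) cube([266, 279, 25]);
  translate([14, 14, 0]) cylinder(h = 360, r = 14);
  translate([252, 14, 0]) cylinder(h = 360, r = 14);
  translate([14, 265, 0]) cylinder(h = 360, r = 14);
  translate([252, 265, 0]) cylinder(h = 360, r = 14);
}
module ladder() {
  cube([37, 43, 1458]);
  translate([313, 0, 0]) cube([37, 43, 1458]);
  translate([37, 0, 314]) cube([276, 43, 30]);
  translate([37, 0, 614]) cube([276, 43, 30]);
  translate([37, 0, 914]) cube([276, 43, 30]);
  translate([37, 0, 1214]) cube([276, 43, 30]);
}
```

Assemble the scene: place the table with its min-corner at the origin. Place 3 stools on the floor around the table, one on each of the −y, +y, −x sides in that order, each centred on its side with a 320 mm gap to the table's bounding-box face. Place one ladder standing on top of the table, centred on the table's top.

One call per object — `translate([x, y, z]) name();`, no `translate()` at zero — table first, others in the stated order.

table();
translate([473, -599, 0]) stool();
translate([473, 1065, 0]) stool();
translate([-586, 233, 0]) stool();
translate([431, 351, 761]) ladder();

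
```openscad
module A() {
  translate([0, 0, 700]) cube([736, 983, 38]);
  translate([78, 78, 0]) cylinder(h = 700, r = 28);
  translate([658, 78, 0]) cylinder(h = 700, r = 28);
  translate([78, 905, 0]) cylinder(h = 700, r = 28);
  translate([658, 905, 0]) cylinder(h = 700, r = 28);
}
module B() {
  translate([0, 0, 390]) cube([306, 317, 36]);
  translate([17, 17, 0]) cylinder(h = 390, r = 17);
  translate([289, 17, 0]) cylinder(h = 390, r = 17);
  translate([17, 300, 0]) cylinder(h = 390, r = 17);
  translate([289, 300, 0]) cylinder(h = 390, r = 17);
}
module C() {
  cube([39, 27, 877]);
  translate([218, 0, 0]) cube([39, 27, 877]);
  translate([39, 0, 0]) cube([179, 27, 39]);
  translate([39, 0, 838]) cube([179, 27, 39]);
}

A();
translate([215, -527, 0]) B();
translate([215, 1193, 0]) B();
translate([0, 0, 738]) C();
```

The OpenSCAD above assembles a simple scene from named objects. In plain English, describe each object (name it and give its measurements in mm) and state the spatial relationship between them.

A is a table: top 736 mm (x) × 983 mm (y), 38 mm thick, upper face at z = 738 mm, on four round legs of 56 mm diameter, each leg's bounding box inset 50 mm from the nearest pair of top edges, running from z = 0 to the bottom of the top.

B is a four-legged stool. The seat is a 306×317×36 mm slab whose top surface is at z = 426 mm; four round legs, each 34 mm in diameter, run from the floor (z = 0) to the underside of the seat, each leg's axis is inset half a diameter from the nearest pair of seat edges (so the leg's bounding box is flush with the corner).

C is a rectangular picture frame lying in the x–z plane (depth along y). The opening is 179 mm wide (x) by 799 mm tall (z), surrounded by a border 39 mm wide on all four sides. The frame is 27 mm deep and is made of two full-height vertical stiles with two horizontal rails fitted between them.

Two stools sit around the table at the −y, +y sides. The picture frame is on top of the table.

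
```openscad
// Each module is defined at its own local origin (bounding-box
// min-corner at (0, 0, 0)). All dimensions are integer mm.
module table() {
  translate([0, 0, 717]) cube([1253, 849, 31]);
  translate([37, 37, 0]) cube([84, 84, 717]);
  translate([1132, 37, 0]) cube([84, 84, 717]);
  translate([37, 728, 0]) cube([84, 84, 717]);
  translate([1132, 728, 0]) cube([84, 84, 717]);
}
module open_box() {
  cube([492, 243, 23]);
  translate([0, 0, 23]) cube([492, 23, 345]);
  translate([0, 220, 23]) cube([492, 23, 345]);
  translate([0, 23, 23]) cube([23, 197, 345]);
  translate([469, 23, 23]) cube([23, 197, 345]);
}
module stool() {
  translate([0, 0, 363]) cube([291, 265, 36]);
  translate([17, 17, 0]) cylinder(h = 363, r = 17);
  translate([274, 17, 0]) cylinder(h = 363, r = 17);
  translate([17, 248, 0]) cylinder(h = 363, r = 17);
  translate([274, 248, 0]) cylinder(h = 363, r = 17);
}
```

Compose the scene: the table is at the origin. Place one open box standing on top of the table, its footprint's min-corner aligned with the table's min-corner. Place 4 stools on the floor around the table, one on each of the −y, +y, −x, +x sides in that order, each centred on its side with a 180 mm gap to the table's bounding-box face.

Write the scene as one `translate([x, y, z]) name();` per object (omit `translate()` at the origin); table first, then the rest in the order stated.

table();
translate([0, 0, 748]) open_box();
translate([481, -445, 0]) stool();
translate([481, 1029, 0]) stool();
translate([-471, 292, 0]) stool();
translate([1433, 292, 0]) stool();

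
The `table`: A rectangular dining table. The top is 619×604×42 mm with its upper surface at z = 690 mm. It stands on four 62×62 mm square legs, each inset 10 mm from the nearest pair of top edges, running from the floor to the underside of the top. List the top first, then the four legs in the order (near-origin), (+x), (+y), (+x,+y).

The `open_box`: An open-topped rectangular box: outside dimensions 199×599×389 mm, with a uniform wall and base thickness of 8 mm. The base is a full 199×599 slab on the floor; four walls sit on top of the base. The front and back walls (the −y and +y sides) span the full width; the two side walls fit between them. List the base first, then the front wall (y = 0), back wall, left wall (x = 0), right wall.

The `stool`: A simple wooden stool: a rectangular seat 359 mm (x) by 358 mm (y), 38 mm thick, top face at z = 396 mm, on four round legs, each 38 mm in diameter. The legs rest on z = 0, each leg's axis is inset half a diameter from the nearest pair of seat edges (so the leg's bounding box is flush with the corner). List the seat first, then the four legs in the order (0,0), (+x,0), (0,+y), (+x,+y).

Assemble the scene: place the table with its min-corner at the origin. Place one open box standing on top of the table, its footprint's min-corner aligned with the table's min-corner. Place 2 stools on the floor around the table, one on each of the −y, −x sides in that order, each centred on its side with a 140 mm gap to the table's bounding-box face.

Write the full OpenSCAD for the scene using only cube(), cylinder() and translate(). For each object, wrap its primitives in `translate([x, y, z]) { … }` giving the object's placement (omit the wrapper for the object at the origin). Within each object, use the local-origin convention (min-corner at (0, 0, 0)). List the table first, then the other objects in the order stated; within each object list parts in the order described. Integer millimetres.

translate([0, 0, 648]) cube([619, 604, 42]);
translate([10, 10, 0]) cube([62, 62, 648]);
translate([547, 10, 0]) cube([62, 62, 648]);
translate([10, 532, 0]) cube([62, 62, 648]);
translate([547, 532, 0]) cube([62, 62, 648]);
translate([0, 0, 690]) {
  cube([199, 599, 8]);
  translate([0, 0, 8]) cube([199, 8, 381]);
  translate([0, 591, 8]) cube([199, 8, 381]);
  translate([0, 8, 8]) cube([8, 583, 381]);
  translate([191, 8, 8]) cube([8, 583, 381]);
}
translate([130, -498, 0]) {
  translate([0, 0, 358]) cube([359, 358, 38]);
  translate([19, 19, 0]) cylinder(h = 358, r = 19);
  translate([340, 19, 0]) cylinder(h = 358, r = 19);
  translate([19, 339, 0]) cylinder(h = 358, r = 19);
  translate([340, 339, 0]) cylinder(h = 358, r = 19);
}
translate([-499, 123, 0]) {
  translate([0, 0, 358]) cube([359, 358, 38]);
  translate([19, 19, 0]) cylinder(h = 358, r = 19);
  translate([340, 19, 0]) cylinder(h = 358, r = 19);
  translate([19, 339, 0]) cylinder(h = 358, r = 19);
  translate([340, 339, 0]) cylinder(h = 358, r = 19);
}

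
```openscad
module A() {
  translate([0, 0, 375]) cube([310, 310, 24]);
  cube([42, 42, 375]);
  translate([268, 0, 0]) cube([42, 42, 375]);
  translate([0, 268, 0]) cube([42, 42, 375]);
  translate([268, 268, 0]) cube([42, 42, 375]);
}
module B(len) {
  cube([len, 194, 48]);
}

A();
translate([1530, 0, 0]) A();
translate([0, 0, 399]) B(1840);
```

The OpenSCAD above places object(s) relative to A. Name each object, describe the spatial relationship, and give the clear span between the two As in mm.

Second stool starts at x = 1530; first ends at x = 310; clear span = 1530 − 310 = 1220 mm.

A is a stool. B is a beam. A beam spans the tops of two stools. The clear span between the two stools is 1220 mm.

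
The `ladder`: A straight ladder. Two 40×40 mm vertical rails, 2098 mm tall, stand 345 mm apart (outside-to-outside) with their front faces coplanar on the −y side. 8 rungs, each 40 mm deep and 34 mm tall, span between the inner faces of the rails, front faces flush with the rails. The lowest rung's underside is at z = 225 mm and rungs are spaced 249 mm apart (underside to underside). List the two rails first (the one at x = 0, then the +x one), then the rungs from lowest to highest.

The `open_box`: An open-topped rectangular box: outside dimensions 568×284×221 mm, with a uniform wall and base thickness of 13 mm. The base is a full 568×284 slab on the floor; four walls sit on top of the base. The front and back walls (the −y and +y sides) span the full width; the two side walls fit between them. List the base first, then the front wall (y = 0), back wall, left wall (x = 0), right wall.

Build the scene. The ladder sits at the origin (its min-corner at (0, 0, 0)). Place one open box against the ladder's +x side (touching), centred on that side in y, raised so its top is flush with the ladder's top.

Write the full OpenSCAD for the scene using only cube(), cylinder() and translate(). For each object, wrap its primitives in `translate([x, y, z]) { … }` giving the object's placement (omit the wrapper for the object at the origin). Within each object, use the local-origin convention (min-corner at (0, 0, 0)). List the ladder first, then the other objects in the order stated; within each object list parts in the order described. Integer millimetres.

cube([40, 40, 2098]);
translate([305, 0, 0]) cube([40, 40, 2098]);
translate([40, 0, 225]) cube([265, 40, 34]);
translate([40, 0, 474]) cube([265, 40, 34]);
translate([40, 0, 723]) cube([265, 40, 34]);
translate([40, 0, 972]) cube([265, 40, 34]);
translate([40, 0, 1221]) cube([265, 40, 34]);
translate([40, 0, 1470]) cube([265, 40, 34]);
translate([40, 0, 1719]) cube([265, 40, 34]);
translate([40, 0, 1968]) cube([265, 40, 34]);
translate([345, -122, 1877]) {
  cube([568, 284, 13]);
  translate([0, 0, 13]) cube([568, 13, 208]);
  translate([0, 271, 13]) cube([568, 13, 208]);
  translate([0, 13, 13]) cube([13, 258, 208]);
  translate([555, 13, 13]) cube([13, 258, 208]);
}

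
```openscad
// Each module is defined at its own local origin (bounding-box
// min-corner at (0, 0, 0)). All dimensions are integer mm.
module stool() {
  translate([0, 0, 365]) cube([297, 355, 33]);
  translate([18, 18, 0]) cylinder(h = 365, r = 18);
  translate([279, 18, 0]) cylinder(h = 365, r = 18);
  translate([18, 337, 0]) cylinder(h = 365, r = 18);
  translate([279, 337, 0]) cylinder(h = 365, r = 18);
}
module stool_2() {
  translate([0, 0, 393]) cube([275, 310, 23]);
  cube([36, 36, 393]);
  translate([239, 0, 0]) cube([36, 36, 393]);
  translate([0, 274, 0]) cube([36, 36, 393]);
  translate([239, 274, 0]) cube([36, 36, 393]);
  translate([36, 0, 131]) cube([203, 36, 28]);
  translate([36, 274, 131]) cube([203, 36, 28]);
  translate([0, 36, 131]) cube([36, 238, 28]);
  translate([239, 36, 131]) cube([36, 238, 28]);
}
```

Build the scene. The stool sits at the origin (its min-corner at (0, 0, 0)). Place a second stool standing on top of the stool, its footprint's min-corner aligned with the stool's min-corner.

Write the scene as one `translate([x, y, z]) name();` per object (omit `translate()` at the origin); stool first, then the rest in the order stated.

stool();
translate([0, 0, 398]) stool_2();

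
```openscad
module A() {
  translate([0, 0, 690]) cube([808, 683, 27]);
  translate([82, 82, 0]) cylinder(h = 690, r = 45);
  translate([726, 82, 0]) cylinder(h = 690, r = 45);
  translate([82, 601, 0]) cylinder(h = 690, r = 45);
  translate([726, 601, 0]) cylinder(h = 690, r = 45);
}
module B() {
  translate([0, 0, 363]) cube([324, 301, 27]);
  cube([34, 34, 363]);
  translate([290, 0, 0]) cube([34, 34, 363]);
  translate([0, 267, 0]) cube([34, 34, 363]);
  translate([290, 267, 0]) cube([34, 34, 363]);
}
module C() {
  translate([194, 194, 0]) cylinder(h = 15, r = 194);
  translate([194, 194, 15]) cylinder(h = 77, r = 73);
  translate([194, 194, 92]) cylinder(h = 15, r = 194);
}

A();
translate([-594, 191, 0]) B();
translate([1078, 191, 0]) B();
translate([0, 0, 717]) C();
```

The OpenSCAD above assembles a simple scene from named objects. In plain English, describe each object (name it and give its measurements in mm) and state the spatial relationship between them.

A is a table: top 808 mm (x) × 683 mm (y), 27 mm thick, upper face at z = 717 mm, on four round legs of 90 mm diameter, each leg's bounding box inset 37 mm from the nearest pair of top edges, running from z = 0 to the bottom of the top.

B is a four-legged stool. The seat is 324×301 mm, 27 mm thick, top at z = 390 mm. It stands on four square legs, each 34×34 mm in cross-section, from z = 0 to the seat underside, each flush with a corner of the seat.

C is a spool: two coaxial disc flanges of radius 194 mm and thickness 15 mm, joined by a core cylinder of radius 73 mm and height 77 mm. The lower flange rests on z = 0 and the three cylinders share a vertical axis.

Two stools sit around the table at the −x, +x sides. The spool is on top of the table.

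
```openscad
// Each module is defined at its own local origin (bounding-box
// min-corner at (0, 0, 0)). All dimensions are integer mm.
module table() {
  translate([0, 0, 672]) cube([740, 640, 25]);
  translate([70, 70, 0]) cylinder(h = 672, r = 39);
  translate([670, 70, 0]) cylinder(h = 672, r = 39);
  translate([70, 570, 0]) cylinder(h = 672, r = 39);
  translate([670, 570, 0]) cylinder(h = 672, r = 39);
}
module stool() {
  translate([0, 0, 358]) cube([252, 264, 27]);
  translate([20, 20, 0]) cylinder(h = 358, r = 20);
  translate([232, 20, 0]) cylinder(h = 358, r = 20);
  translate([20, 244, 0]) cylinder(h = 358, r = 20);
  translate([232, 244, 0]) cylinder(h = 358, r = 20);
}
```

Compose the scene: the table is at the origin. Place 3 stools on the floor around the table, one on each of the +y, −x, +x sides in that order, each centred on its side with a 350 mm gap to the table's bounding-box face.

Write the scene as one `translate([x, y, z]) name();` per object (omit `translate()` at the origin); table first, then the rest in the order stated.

table();
translate([244, 990, 0]) stool();
translate([-602, 188, 0]) stool();
translate([1090, 188, 0]) stool();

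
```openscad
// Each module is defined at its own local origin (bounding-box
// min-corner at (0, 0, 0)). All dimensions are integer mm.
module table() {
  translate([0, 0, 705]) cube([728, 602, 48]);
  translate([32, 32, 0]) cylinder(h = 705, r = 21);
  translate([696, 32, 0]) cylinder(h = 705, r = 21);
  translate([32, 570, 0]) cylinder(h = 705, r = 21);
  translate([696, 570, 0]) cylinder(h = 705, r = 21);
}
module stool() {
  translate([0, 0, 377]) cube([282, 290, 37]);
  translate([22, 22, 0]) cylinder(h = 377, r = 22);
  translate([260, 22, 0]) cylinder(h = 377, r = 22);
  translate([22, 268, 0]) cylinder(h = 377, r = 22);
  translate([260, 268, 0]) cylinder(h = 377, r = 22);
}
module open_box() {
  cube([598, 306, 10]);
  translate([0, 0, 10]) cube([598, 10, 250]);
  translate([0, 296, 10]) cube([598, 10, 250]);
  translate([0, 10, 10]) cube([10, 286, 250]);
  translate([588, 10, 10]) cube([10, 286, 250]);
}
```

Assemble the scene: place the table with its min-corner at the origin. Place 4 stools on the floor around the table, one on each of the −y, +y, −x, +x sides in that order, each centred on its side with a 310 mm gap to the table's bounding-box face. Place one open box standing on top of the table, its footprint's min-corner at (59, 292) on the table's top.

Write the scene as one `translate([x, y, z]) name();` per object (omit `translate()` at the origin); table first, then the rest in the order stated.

table();
translate([223, -600, 0]) stool();
translate([223, 912, 0]) stool();
translate([-592, 156, 0]) stool();
translate([1038, 156, 0]) stool();
translate([59, 292, 753]) open_box();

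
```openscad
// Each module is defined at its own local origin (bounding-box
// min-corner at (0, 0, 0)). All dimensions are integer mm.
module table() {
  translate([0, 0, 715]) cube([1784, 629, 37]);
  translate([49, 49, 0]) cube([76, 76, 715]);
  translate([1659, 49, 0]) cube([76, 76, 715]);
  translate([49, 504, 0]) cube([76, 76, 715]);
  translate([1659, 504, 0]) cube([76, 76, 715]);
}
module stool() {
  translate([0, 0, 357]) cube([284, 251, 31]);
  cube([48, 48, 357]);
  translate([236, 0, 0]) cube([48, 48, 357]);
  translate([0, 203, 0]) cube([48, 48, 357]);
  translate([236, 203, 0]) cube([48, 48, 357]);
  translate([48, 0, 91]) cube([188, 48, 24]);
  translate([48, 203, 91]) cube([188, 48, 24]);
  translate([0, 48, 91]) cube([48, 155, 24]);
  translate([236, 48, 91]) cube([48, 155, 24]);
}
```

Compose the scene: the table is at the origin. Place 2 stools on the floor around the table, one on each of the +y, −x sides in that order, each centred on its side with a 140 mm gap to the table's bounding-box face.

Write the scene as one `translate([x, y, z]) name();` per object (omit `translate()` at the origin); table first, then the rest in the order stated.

table();
translate([750, 769, 0]) stool();
translate([-424, 189, 0]) stool();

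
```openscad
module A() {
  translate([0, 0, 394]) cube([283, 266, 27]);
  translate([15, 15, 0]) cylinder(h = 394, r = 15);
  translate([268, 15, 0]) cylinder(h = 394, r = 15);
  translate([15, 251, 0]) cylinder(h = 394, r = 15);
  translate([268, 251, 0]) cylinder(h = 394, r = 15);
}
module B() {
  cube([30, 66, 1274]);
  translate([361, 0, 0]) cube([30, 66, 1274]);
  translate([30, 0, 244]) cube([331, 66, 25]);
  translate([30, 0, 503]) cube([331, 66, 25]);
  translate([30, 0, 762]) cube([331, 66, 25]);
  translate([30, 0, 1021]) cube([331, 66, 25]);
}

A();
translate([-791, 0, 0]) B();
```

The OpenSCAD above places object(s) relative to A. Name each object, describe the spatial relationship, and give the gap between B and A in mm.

The ladder's nearest face is 400 mm from the stool's −x face.

A is a stool. B is a ladder. The ladder is on the floor beside the stool on its −x side. The gap between the ladder and the stool is 400 mm.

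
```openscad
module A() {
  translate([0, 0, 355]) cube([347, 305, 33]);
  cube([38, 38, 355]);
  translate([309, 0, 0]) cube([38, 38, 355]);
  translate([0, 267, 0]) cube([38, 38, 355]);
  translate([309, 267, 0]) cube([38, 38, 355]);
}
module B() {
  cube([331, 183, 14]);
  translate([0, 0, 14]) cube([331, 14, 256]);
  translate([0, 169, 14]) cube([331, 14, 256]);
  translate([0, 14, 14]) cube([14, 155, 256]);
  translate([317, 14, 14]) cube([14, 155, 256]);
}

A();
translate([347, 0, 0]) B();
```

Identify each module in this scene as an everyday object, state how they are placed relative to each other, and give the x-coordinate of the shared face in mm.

The stool's +x face and the open box's −x face are both at x = 347 mm.

A is a stool. B is an open box. The open box is against the stool's +x side, with their −y faces flush. The x-coordinate of the shared face is 347 mm.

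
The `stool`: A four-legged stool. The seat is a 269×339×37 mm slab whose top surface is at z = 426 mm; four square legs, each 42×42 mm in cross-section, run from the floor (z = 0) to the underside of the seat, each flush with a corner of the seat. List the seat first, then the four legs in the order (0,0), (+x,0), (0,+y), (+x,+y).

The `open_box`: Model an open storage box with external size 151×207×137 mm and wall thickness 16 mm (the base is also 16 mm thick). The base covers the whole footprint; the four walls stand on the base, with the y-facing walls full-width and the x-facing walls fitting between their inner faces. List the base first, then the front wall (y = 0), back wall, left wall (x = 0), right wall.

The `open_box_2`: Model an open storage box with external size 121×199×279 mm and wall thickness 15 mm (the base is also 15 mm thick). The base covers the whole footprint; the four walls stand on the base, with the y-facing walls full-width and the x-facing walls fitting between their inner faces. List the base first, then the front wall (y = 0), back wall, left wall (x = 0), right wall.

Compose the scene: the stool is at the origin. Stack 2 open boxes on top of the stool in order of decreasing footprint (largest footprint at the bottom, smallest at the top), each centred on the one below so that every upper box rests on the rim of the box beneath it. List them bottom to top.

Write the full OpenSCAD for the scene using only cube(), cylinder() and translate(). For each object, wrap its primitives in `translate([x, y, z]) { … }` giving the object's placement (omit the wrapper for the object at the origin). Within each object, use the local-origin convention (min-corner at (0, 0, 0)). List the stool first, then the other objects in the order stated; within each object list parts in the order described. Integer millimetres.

translate([0, 0, 389]) cube([269, 339, 37]);
cube([42, 42, 389]);
translate([227, 0, 0]) cube([42, 42, 389]);
translate([0, 297, 0]) cube([42, 42, 389]);
translate([227, 297, 0]) cube([42, 42, 389]);
translate([59, 66, 426]) {
  cube([151, 207, 16]);
  translate([0, 0, 16]) cube([151, 16, 121]);
  translate([0, 191, 16]) cube([151, 16, 121]);
  translate([0, 16, 16]) cube([16, 175, 121]);
  translate([135, 16, 16]) cube([16, 175, 121]);
}
translate([74, 70, 563]) {
  cube([121, 199, 15]);
  translate([0, 0, 15]) cube([121, 15, 264]);
  translate([0, 184, 15]) cube([121, 15, 264]);
  translate([0, 15, 15]) cube([15, 169, 264]);
  translate([106, 15, 15]) cube([15, 169, 264]);
}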